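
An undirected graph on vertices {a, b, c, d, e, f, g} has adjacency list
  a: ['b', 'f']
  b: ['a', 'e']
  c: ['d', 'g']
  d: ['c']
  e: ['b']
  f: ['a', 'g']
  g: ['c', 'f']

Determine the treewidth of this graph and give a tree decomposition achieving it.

Each bag holds 2 vertices, so the decomposition has width 1, which upper-bounds the treewidth. Any graph with an edge has treewidth ≥ 1, and G has the edge e–b. The upper and lower bounds meet at 1, so that is the treewidth.

Treewidth 1.
One optimal decomposition is:
Bags: B1 = {b, e}  B2 = {a, b}  B3 = {a, f}  B4 = {f, g}  B5 = {c, g}  B6 = {c, d}
Tree: B1–B2, B2–B3, B3–B4, B4–B5, B5–B6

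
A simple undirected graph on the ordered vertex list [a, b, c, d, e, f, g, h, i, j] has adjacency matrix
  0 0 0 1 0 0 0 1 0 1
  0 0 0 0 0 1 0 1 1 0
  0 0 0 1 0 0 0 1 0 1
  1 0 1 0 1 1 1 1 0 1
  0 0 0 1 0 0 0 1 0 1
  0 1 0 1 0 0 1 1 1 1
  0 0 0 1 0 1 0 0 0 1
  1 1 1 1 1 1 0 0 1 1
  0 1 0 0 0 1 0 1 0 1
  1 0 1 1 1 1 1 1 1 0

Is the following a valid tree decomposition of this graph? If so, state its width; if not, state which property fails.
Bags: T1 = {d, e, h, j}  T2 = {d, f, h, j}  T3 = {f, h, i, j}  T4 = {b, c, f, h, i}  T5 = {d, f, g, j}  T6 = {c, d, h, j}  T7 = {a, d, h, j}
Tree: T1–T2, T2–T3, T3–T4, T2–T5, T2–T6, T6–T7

A tree decomposition must satisfy three properties: every vertex lies in some bag; for every edge, both endpoints lie together in some bag; and for every vertex, the bags containing it form a connected subtree. Here bags containing vertex c are not connected in the tree, so the decomposition is invalid.

No — bags containing vertex c are not connected in the tree.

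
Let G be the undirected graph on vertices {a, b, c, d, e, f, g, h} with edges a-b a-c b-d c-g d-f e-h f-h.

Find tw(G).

1

A width-1 tree decomposition is:
Bags: B1 = {c, g}  B2 = {a, c}  B3 = {a, b}  B4 = {b, d}  B5 = {d, f}  B6 = {f, h}  B7 = {e, h}
Tree: B1–B2, B2–B3, B3–B4, B4–B5, B5–B6, B6–B7
Every bag has size at most 2, so the width is 2 − 1 = 1 and tw(G) ≤ 1. Any graph with an edge has treewidth ≥ 1, and G has the edge g–c. Therefore the treewidth is 1.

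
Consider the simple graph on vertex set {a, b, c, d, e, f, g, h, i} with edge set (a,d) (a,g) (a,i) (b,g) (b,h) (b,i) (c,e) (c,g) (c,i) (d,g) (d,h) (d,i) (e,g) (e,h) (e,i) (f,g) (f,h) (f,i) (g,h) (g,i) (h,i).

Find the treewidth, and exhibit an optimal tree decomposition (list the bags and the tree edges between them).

Treewidth 3.
One such decomposition:
Bags: B1 = {d, g, h, i}  B2 = {e, g, h, i}  B3 = {c, e, g, i}  B4 = {b, g, h, i}  B5 = {f, g, h, i}  B6 = {a, d, g, i}
Tree: B1–B2, B2–B3, B1–B4, B1–B5, B1–B6

Each bag holds 4 vertices, so the decomposition has width 3, which upper-bounds the treewidth. Conversely, {d, g, h, i} is a clique of size 4, and the vertices of any clique must share a bag in every tree decomposition; so some bag has ≥ 4 vertices and tw(G) ≥ 3. Hence tw(G) = 3 exactly.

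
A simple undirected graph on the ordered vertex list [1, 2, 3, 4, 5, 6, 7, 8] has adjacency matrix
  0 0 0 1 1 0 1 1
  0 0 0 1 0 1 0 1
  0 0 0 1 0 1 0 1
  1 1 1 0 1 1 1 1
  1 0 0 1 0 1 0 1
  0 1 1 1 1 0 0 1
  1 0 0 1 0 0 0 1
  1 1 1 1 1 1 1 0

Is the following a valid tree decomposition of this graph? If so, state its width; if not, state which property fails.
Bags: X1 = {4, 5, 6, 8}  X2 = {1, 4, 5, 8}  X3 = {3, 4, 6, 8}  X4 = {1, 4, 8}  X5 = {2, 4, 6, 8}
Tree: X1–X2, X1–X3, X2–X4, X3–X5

A tree decomposition must satisfy three properties: every vertex lies in some bag; for every edge, both endpoints lie together in some bag; and for every vertex, the bags containing it form a connected subtree. Here vertex 7 appears in no bag, so the decomposition is invalid.

No — vertex 7 appears in no bag.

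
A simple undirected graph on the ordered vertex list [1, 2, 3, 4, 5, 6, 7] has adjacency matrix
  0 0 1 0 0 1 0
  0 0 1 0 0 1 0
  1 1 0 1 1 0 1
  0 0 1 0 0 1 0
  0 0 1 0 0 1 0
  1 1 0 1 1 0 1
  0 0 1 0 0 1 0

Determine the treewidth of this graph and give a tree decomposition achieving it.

Treewidth 2.
One optimal decomposition is:
Bags: B1 = {3, 6, 7}  B2 = {2, 3, 6}  B3 = {3, 5, 6}  B4 = {3, 4, 6}  B5 = {1, 3, 6}
Tree: B1–B2, B2–B3, B3–B4, B4–B5

The largest bag has 3 vertices, giving width 2; this decomposition certifies tw(G) ≤ 2. The edges 3–7–6–2–3 form a cycle, so G is not a tree and its treewidth is at least 2. Therefore the treewidth is 2.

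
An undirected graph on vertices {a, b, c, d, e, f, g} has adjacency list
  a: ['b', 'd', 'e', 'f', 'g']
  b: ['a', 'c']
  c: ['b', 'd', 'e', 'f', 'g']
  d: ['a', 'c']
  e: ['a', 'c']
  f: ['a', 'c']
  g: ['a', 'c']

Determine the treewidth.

A width-2 tree decomposition is:
Bags: B1 = {a, c, g}  B2 = {a, c, d}  B3 = {a, c, f}  B4 = {a, b, c}  B5 = {a, c, e}
Tree: B1–B2, B2–B3, B3–B4, B4–B5
The largest bag has 3 vertices, giving width 2; this decomposition certifies tw(G) ≤ 2. For the lower bound, G contains the cycle a–g–c–d–a, so G is not a forest; only forests have treewidth ≤ 1, hence tw(G) ≥ 2. Therefore the treewidth is 2.

2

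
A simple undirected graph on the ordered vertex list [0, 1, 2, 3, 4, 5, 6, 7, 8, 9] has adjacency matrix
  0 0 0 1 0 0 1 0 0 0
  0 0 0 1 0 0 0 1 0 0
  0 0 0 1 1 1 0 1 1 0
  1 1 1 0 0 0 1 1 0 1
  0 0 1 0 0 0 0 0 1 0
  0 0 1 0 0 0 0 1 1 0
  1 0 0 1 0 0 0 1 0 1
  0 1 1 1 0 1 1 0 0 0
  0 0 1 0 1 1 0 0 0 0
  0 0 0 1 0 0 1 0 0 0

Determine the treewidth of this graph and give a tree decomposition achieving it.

Each bag holds 3 vertices, so the decomposition has width 2, which upper-bounds the treewidth. Conversely, {2, 4, 8} is a clique of size 3, and the vertices of any clique must share a bag in every tree decomposition; so some bag has ≥ 3 vertices and tw(G) ≥ 2. Therefore the treewidth is 2.

Treewidth 2.
One such decomposition:
Bags: B1 = {2, 3, 7}  B2 = {2, 5, 7}  B3 = {3, 6, 7}  B4 = {1, 3, 7}  B5 = {2, 5, 8}  B6 = {0, 3, 6}  B7 = {2, 4, 8}  B8 = {3, 6, 9}
Tree: B1–B2, B1–B3, B1–B4, B2–B5, B3–B6, B5–B7, B3–B8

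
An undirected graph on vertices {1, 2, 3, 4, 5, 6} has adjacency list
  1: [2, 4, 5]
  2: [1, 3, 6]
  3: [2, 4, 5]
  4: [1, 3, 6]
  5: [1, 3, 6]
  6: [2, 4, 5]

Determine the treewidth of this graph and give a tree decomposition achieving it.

The largest bag has 4 vertices, giving width 3; this decomposition certifies tw(G) ≤ 3. For the lower bound: the 4 vertex sets {2,3}, {1,4}, {5}, {6} are disjoint, each induces a connected subgraph, and every pair is joined by at least one edge of G. Contracting each set to a single vertex therefore yields K_{4} as a minor, and since treewidth is minor-monotone, tw(G) ≥ tw(K_{4}) = 3. Hence tw(G) = 3 exactly.

Treewidth 3.
One optimal decomposition is:
Bags: B1 = {2, 3, 4, 5}  B2 = {1, 2, 4, 5}  B3 = {2, 4, 5, 6}
Tree: B1–B2, B2–B3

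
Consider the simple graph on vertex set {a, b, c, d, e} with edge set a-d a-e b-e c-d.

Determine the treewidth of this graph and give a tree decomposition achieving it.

Each bag holds 2 vertices, so the decomposition has width 1, which upper-bounds the treewidth. G has an edge, so its treewidth is at least 1. Hence tw(G) = 1 exactly.

Treewidth 1.
Bags: B1 = {c, d}  B2 = {a, d}  B3 = {a, e}  B4 = {b, e}
Tree: B1–B2, B2–B3, B3–B4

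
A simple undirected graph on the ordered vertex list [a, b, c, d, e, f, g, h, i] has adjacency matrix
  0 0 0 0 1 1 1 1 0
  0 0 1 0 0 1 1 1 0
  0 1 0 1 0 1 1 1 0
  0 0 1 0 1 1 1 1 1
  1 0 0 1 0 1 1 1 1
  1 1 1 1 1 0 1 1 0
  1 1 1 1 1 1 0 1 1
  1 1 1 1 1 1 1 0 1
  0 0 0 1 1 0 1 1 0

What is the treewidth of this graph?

A width-4 tree decomposition is:
Bags: B1 = {d, e, g, h, i}  B2 = {d, e, f, g, h}  B3 = {c, d, f, g, h}  B4 = {a, e, f, g, h}  B5 = {b, c, f, g, h}
Tree: B1–B2, B2–B3, B2–B4, B3–B5
The largest bag has 5 vertices, giving width 4; this decomposition certifies tw(G) ≤ 4. For the lower bound, the 5 vertices {d, e, f, g, h} are pairwise adjacent, and any tree decomposition puts a clique entirely inside one bag — forcing width ≥ 4. The upper and lower bounds meet at 4, so that is the treewidth.

4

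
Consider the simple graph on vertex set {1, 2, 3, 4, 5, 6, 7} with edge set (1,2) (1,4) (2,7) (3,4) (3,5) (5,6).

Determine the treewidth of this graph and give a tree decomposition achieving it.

Treewidth 1.
One optimal decomposition is:
Bags: B1 = {5, 6}  B2 = {3, 5}  B3 = {3, 4}  B4 = {1, 4}  B5 = {1, 2}  B6 = {2, 7}
Tree: B1–B2, B2–B3, B3–B4, B4–B5, B5–B6

Each bag holds 2 vertices, so the decomposition has width 1, which upper-bounds the treewidth. G has an edge, so its treewidth is at least 1. Therefore the treewidth is 1.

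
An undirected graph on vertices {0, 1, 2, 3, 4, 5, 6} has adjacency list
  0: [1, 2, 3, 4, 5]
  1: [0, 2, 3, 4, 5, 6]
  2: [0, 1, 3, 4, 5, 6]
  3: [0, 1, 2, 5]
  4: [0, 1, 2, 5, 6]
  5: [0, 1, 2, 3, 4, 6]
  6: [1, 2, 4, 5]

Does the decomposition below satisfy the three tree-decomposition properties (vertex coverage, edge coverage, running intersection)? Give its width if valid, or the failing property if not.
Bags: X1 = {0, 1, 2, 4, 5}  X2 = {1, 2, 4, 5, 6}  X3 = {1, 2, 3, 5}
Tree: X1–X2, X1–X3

No — edge (0,3) lies in no bag.

A tree decomposition must satisfy three properties: every vertex lies in some bag; for every edge, both endpoints lie together in some bag; and for every vertex, the bags containing it form a connected subtree. Here edge (0,3) lies in no bag, so the decomposition is invalid.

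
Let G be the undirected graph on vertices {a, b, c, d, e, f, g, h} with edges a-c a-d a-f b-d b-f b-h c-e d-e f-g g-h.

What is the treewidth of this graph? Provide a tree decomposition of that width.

Every bag has size at most 3, so the width is 3 − 1 = 2 and tw(G) ≤ 2. Since g–h–b–f–g is a cycle in G, G is not acyclic. Forests are exactly the graphs of treewidth ≤ 1, so tw(G) ≥ 2. Combining the bounds, tw(G) = 2.

Treewidth 2.
One such decomposition:
Bags: B1 = {f, g, h}  B2 = {b, f, h}  B3 = {a, b, f}  B4 = {a, b, d}  B5 = {a, c, d}  B6 = {c, d, e}
Tree: B1–B2, B2–B3, B3–B4, B4–B5, B5–B6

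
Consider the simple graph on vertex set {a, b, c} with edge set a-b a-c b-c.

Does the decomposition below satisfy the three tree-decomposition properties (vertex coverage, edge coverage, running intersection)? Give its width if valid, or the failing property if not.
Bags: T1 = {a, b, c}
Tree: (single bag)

Every vertex of G appears in some bag (union = {a, b, c}); every edge is covered by a bag; and for each vertex v the set of bags containing v is connected in the bag tree. The decomposition is therefore valid. The largest bag has 3 vertices, so the width is 2.

Yes; width 2.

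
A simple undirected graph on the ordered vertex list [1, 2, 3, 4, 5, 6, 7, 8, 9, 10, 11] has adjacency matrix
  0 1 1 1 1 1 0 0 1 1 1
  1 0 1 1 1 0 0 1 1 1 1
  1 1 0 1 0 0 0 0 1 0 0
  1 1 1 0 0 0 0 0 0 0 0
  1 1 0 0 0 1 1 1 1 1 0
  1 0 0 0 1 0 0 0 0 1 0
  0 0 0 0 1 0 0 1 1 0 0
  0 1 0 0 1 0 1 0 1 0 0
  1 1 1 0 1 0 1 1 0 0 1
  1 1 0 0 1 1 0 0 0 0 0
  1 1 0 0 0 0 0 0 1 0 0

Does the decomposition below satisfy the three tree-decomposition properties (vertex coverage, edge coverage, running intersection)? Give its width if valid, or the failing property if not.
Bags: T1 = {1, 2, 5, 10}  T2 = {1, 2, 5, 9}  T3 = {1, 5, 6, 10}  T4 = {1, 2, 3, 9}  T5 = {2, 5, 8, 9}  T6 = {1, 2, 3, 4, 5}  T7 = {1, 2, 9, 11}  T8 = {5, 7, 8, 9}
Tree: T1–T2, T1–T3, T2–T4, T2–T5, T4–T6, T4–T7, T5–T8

A tree decomposition must satisfy three properties: every vertex lies in some bag; for every edge, both endpoints lie together in some bag; and for every vertex, the bags containing it form a connected subtree. Here bags containing vertex 5 are not connected in the tree, so the decomposition is invalid.

No — bags containing vertex 5 are not connected in the tree.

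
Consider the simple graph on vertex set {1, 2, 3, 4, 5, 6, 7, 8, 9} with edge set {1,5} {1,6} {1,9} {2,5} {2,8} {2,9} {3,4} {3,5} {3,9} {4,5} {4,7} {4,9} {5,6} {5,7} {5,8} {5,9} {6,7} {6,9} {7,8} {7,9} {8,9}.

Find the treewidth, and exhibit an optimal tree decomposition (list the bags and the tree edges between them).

Treewidth 3.
One such decomposition:
Bags: B1 = {5, 6, 7, 9}  B2 = {4, 5, 7, 9}  B3 = {1, 5, 6, 9}  B4 = {5, 7, 8, 9}  B5 = {2, 5, 8, 9}  B6 = {3, 4, 5, 9}
Tree: B1–B2, B1–B3, B2–B4, B4–B5, B2–B6

Each bag holds 4 vertices, so the decomposition has width 3, which upper-bounds the treewidth. For the lower bound, the 4 vertices {1, 5, 6, 9} are pairwise adjacent, and any tree decomposition puts a clique entirely inside one bag — forcing width ≥ 3. Therefore the treewidth is 3.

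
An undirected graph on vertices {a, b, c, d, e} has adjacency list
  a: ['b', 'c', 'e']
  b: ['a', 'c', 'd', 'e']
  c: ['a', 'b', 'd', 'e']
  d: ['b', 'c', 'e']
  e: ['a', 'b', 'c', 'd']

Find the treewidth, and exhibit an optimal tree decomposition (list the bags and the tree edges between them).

Treewidth 3.
Bags: B1 = {a, b, c, e}  B2 = {b, c, d, e}
Tree: B1–B2

Each bag holds 4 vertices, so the decomposition has width 3, which upper-bounds the treewidth. Conversely, {b, c, d, e} is a clique of size 4, and the vertices of any clique must share a bag in every tree decomposition; so some bag has ≥ 4 vertices and tw(G) ≥ 3. Hence tw(G) = 3 exactly.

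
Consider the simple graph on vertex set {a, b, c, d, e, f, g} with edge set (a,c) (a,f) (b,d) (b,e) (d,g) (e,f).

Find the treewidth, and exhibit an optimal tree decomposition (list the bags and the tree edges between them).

Each bag holds 2 vertices, so the decomposition has width 1, which upper-bounds the treewidth. Any graph with an edge has treewidth ≥ 1, and G has the edge c–a. Therefore the treewidth is 1.

Treewidth 1.
One such decomposition:
Bags: B1 = {a, c}  B2 = {a, f}  B3 = {e, f}  B4 = {b, e}  B5 = {b, d}  B6 = {d, g}
Tree: B1–B2, B2–B3, B3–B4, B4–B5, B5–B6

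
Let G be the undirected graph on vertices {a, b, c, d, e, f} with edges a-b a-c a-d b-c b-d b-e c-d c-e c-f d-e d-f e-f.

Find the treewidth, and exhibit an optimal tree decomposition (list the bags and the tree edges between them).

Treewidth 3.
Bags: B1 = {a, b, c, d}  B2 = {b, c, d, e}  B3 = {c, d, e, f}
Tree: B1–B2, B2–B3

Every bag has size at most 4, so the width is 4 − 1 = 3 and tw(G) ≤ 3. On the other hand G contains the 4-clique {c, d, e, f}. A clique must lie in a single bag of any decomposition, so no decomposition can have width below 3. Hence tw(G) = 3 exactly.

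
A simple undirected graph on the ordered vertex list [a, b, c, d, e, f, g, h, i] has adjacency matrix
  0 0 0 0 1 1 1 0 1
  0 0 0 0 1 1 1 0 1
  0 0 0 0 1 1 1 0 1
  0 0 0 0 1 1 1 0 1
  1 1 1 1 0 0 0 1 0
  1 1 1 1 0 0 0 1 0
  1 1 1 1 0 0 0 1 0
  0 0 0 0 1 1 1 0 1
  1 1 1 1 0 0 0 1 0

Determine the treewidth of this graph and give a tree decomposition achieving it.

The largest bag has 5 vertices, giving width 4; this decomposition certifies tw(G) ≤ 4. For the lower bound: the 5 vertex sets {h,i}, {b,g}, {d,f}, {e}, {c} are disjoint, each induces a connected subgraph, and every pair is joined by at least one edge of G. Contracting each set to a single vertex therefore yields K_{5} as a minor, and since treewidth is minor-monotone, tw(G) ≥ tw(K_{5}) = 4. Hence tw(G) = 4 exactly.

Treewidth 4.
One optimal decomposition is:
Bags: B1 = {e, f, g, h, i}  B2 = {b, e, f, g, i}  B3 = {d, e, f, g, i}  B4 = {c, e, f, g, i}  B5 = {a, e, f, g, i}
Tree: B1–B2, B2–B3, B3–B4, B4–B5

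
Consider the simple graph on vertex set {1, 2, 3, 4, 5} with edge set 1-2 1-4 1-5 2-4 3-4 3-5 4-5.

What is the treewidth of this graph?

A width-2 tree decomposition is:
Bags: B1 = {1, 4, 5}  B2 = {1, 2, 4}  B3 = {3, 4, 5}
Tree: B1–B2, B1–B3
Every bag has size at most 3, so the width is 3 − 1 = 2 and tw(G) ≤ 2. On the other hand G contains the 3-clique {1, 2, 4}. A clique must lie in a single bag of any decomposition, so no decomposition can have width below 2. Therefore the treewidth is 2.

2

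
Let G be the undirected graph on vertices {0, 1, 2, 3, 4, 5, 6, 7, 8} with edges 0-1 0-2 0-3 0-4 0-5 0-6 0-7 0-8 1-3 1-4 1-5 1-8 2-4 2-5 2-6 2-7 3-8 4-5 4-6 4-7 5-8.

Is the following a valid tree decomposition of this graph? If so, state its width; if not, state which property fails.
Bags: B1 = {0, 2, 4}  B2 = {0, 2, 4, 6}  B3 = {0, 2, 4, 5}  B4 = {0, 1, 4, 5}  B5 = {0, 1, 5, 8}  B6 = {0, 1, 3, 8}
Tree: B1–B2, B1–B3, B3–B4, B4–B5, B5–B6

No — vertex 7 appears in no bag.

A tree decomposition must satisfy three properties: every vertex lies in some bag; for every edge, both endpoints lie together in some bag; and for every vertex, the bags containing it form a connected subtree. Here vertex 7 appears in no bag, so the decomposition is invalid.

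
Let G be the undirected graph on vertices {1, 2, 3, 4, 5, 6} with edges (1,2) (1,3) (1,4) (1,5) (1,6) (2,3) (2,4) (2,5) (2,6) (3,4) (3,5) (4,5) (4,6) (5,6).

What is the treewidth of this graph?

4

A width-4 tree decomposition is:
Bags: B1 = {1, 2, 4, 5, 6}  B2 = {1, 2, 3, 4, 5}
Tree: B1–B2
The largest bag has 5 vertices, giving width 4; this decomposition certifies tw(G) ≤ 4. Conversely, {1, 2, 3, 4, 5} is a clique of size 5, and the vertices of any clique must share a bag in every tree decomposition; so some bag has ≥ 5 vertices and tw(G) ≥ 4. The upper and lower bounds meet at 4, so that is the treewidth.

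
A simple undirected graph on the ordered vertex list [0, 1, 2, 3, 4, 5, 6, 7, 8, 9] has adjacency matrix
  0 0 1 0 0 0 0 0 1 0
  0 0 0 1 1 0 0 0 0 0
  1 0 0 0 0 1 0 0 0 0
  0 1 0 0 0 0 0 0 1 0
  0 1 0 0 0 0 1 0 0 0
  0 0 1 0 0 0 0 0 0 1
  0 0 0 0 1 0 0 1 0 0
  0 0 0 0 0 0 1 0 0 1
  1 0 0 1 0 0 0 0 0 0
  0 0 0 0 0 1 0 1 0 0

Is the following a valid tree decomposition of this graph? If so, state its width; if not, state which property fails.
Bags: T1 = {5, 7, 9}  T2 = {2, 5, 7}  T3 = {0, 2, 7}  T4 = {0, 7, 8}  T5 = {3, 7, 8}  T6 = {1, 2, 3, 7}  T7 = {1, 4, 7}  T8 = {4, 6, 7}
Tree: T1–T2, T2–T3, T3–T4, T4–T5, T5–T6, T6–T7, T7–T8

No — bags containing vertex 2 are not connected in the tree.

A tree decomposition must satisfy three properties: every vertex lies in some bag; for every edge, both endpoints lie together in some bag; and for every vertex, the bags containing it form a connected subtree. Here bags containing vertex 2 are not connected in the tree, so the decomposition is invalid.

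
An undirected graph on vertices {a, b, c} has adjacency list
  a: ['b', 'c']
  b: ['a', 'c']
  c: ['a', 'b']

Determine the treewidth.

A width-2 tree decomposition is:
Bags: B1 = {a, b, c}
Tree: (single bag)
A single bag containing all 3 vertices is trivially a valid decomposition of width 2. For the lower bound, the 3 vertices {a, b, c} are pairwise adjacent, and any tree decomposition puts a clique entirely inside one bag — forcing width ≥ 2. Hence tw(G) = 2 exactly.

2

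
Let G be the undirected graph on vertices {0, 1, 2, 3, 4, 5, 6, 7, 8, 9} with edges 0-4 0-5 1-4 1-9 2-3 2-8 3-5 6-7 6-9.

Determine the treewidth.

1

A width-1 tree decomposition is:
Bags: B1 = {2, 8}  B2 = {2, 3}  B3 = {3, 5}  B4 = {0, 5}  B5 = {0, 4}  B6 = {1, 4}  B7 = {1, 9}  B8 = {6, 9}  B9 = {6, 7}
Tree: B1–B2, B2–B3, B3–B4, B4–B5, B5–B6, B6–B7, B7–B8, B8–B9
The largest bag has 2 vertices, giving width 1; this decomposition certifies tw(G) ≤ 1. G has an edge, so its treewidth is at least 1. The upper and lower bounds meet at 1, so that is the treewidth.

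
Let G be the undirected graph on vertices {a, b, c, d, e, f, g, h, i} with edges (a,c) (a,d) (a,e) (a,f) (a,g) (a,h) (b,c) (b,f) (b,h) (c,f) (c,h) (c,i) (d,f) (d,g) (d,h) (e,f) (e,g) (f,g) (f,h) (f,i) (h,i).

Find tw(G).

A width-3 tree decomposition is:
Bags: B1 = {a, d, f, h}  B2 = {a, c, f, h}  B3 = {b, c, f, h}  B4 = {c, f, h, i}  B5 = {a, d, f, g}  B6 = {a, e, f, g}
Tree: B1–B2, B2–B3, B3–B4, B1–B5, B5–B6
Each bag holds 4 vertices, so the decomposition has width 3, which upper-bounds the treewidth. Conversely, {a, d, f, g} is a clique of size 4, and the vertices of any clique must share a bag in every tree decomposition; so some bag has ≥ 4 vertices and tw(G) ≥ 3. Therefore the treewidth is 3.

3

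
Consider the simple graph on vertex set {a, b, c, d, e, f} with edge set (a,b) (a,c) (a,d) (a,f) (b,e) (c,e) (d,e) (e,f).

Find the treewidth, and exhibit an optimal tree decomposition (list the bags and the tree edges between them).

The largest bag has 3 vertices, giving width 2; this decomposition certifies tw(G) ≤ 2. For the lower bound, G contains the cycle e–b–a–f–e, so G is not a forest; only forests have treewidth ≤ 1, hence tw(G) ≥ 2. Therefore the treewidth is 2.

Treewidth 2.
One optimal decomposition is:
Bags: B1 = {a, b, e}  B2 = {a, e, f}  B3 = {a, d, e}  B4 = {a, c, e}
Tree: B1–B2, B2–B3, B3–B4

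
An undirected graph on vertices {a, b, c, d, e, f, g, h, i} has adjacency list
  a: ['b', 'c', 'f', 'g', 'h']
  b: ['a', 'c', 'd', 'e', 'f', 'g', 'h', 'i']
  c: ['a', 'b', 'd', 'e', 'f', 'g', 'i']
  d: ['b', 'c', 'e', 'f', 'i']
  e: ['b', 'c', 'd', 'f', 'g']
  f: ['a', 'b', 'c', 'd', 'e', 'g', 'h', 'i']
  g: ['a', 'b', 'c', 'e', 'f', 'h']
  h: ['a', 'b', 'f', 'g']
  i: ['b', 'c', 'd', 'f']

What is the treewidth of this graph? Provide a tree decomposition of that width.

Treewidth 4.
One such decomposition:
Bags: B1 = {b, c, d, e, f}  B2 = {b, c, e, f, g}  B3 = {b, c, d, f, i}  B4 = {a, b, c, f, g}  B5 = {a, b, f, g, h}
Tree: B1–B2, B1–B3, B2–B4, B4–B5

Every bag has size at most 5, so the width is 5 − 1 = 4 and tw(G) ≤ 4. On the other hand G contains the 5-clique {a, b, f, g, h}. A clique must lie in a single bag of any decomposition, so no decomposition can have width below 4. Therefore the treewidth is 4.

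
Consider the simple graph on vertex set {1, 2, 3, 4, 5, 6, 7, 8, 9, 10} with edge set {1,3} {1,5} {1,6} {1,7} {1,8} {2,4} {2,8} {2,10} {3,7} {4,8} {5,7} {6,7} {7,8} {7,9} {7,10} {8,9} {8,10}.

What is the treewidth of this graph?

2

A width-2 tree decomposition is:
Bags: B1 = {7, 8, 9}  B2 = {7, 8, 10}  B3 = {2, 8, 10}  B4 = {1, 7, 8}  B5 = {1, 5, 7}  B6 = {2, 4, 8}  B7 = {1, 6, 7}  B8 = {1, 3, 7}
Tree: B1–B2, B2–B3, B2–B4, B4–B5, B3–B6, B4–B7, B4–B8
The largest bag has 3 vertices, giving width 2; this decomposition certifies tw(G) ≤ 2. For the lower bound, the 3 vertices {2, 8, 10} are pairwise adjacent, and any tree decomposition puts a clique entirely inside one bag — forcing width ≥ 2. Combining the bounds, tw(G) = 2.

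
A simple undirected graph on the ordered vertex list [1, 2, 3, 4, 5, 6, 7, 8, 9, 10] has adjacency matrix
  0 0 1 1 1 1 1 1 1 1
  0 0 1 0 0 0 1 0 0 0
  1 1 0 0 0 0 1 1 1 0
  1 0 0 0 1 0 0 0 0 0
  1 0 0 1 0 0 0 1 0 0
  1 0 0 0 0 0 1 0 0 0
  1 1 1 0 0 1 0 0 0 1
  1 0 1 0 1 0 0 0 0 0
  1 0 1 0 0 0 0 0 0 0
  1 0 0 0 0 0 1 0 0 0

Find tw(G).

A width-2 tree decomposition is:
Bags: B1 = {1, 3, 9}  B2 = {1, 3, 8}  B3 = {1, 5, 8}  B4 = {1, 3, 7}  B5 = {2, 3, 7}  B6 = {1, 6, 7}  B7 = {1, 4, 5}  B8 = {1, 7, 10}
Tree: B1–B2, B2–B3, B1–B4, B4–B5, B4–B6, B3–B7, B6–B8
Each bag holds 3 vertices, so the decomposition has width 2, which upper-bounds the treewidth. On the other hand G contains the 3-clique {1, 3, 8}. A clique must lie in a single bag of any decomposition, so no decomposition can have width below 2. Therefore the treewidth is 2.

2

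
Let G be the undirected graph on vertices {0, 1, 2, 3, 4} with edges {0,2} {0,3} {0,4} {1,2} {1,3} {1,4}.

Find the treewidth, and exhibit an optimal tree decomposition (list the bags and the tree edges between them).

Treewidth 2.
One optimal decomposition is:
Bags: B1 = {0, 1, 3}  B2 = {0, 1, 4}  B3 = {0, 1, 2}
Tree: B1–B2, B2–B3

The largest bag has 3 vertices, giving width 2; this decomposition certifies tw(G) ≤ 2. The edges 1–3–0–4–1 form a cycle, so G is not a tree and its treewidth is at least 2. Combining the bounds, tw(G) = 2.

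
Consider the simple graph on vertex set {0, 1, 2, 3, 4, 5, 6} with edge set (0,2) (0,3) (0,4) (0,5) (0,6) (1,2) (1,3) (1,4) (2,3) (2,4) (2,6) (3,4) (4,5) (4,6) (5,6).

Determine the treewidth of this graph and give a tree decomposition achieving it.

Each bag holds 4 vertices, so the decomposition has width 3, which upper-bounds the treewidth. Conversely, {0, 2, 3, 4} is a clique of size 4, and the vertices of any clique must share a bag in every tree decomposition; so some bag has ≥ 4 vertices and tw(G) ≥ 3. Combining the bounds, tw(G) = 3.

Treewidth 3.
One optimal decomposition is:
Bags: B1 = {0, 2, 3, 4}  B2 = {0, 2, 4, 6}  B3 = {0, 4, 5, 6}  B4 = {1, 2, 3, 4}
Tree: B1–B2, B2–B3, B1–B4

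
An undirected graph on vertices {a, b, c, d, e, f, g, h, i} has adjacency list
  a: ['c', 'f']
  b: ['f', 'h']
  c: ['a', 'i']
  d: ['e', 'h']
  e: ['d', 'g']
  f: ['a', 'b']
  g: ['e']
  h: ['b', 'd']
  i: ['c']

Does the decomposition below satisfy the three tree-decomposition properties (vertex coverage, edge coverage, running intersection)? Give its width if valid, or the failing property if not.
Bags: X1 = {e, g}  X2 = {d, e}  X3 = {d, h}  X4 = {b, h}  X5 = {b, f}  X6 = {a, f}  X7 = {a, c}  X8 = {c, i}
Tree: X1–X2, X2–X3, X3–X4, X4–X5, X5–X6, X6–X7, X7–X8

Vertex coverage: the bags together contain {a, b, c, d, e, f, g, h, i}, the full vertex set. Edge coverage: each edge of G has both endpoints in at least one bag. Running intersection: for every vertex, the bags containing it form a connected subtree. All three properties hold, so this is a valid tree decomposition of width max|bag| − 1 = 1, and hence tw(G) ≤ 1.

Yes; width 1.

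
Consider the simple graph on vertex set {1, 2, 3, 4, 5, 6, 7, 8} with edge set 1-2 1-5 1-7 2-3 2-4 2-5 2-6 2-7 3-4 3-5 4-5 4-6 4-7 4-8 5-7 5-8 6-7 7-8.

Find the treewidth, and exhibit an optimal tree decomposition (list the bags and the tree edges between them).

Treewidth 3.
One such decomposition:
Bags: B1 = {2, 4, 5, 7}  B2 = {1, 2, 5, 7}  B3 = {2, 4, 6, 7}  B4 = {4, 5, 7, 8}  B5 = {2, 3, 4, 5}
Tree: B1–B2, B1–B3, B1–B4, B1–B5

Each bag holds 4 vertices, so the decomposition has width 3, which upper-bounds the treewidth. For the lower bound, the 4 vertices {4, 5, 7, 8} are pairwise adjacent, and any tree decomposition puts a clique entirely inside one bag — forcing width ≥ 3. Hence tw(G) = 3 exactly.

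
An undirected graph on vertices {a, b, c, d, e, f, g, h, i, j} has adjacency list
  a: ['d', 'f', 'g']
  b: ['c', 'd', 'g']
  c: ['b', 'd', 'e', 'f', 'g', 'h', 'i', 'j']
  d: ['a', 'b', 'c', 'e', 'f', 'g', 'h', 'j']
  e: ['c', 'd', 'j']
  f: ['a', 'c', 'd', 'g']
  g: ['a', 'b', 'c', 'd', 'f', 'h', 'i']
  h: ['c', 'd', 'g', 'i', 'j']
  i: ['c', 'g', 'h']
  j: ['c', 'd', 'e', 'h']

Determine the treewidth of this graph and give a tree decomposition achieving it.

Every bag has size at most 4, so the width is 4 − 1 = 3 and tw(G) ≤ 3. For the lower bound, the 4 vertices {c, d, g, h} are pairwise adjacent, and any tree decomposition puts a clique entirely inside one bag — forcing width ≥ 3. Hence tw(G) = 3 exactly.

Treewidth 3.
Bags: B1 = {c, d, g, h}  B2 = {c, d, f, g}  B3 = {c, g, h, i}  B4 = {c, d, h, j}  B5 = {c, d, e, j}  B6 = {a, d, f, g}  B7 = {b, c, d, g}
Tree: B1–B2, B1–B3, B1–B4, B4–B5, B2–B6, B1–B7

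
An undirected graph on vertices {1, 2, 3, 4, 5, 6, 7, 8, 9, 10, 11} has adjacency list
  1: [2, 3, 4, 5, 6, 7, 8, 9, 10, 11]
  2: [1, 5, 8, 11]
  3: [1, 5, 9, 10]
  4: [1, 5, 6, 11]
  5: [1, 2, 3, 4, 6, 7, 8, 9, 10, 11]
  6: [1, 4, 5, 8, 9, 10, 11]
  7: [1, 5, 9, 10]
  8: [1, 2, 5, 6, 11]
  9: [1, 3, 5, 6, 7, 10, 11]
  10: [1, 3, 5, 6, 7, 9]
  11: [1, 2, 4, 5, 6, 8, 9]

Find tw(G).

4

A width-4 tree decomposition is:
Bags: B1 = {1, 5, 6, 9, 10}  B2 = {1, 5, 6, 9, 11}  B3 = {1, 5, 6, 8, 11}  B4 = {1, 5, 7, 9, 10}  B5 = {1, 2, 5, 8, 11}  B6 = {1, 4, 5, 6, 11}  B7 = {1, 3, 5, 9, 10}
Tree: B1–B2, B2–B3, B1–B4, B3–B5, B2–B6, B1–B7
The largest bag has 5 vertices, giving width 4; this decomposition certifies tw(G) ≤ 4. For the lower bound, the 5 vertices {1, 2, 5, 8, 11} are pairwise adjacent, and any tree decomposition puts a clique entirely inside one bag — forcing width ≥ 4. Combining the bounds, tw(G) = 4.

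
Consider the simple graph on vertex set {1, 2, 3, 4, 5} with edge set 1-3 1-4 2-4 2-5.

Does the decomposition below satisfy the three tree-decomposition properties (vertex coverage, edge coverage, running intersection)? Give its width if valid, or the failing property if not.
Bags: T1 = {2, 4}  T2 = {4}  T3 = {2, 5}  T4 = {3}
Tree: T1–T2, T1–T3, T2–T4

A tree decomposition must satisfy three properties: every vertex lies in some bag; for every edge, both endpoints lie together in some bag; and for every vertex, the bags containing it form a connected subtree. Here vertex 1 appears in no bag, so the decomposition is invalid.

No — vertex 1 appears in no bag.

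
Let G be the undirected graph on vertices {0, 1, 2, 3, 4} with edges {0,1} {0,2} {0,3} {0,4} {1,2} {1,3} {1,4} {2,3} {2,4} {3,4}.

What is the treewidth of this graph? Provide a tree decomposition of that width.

With just one bag of size 5, the width is 5 − 1 = 4, so tw(G) ≤ 4. For the lower bound, the 5 vertices {0, 1, 2, 3, 4} are pairwise adjacent, and any tree decomposition puts a clique entirely inside one bag — forcing width ≥ 4. Combining the bounds, tw(G) = 4.

Treewidth 4.
One such decomposition:
Bags: B1 = {0, 1, 2, 3, 4}
Tree: (single bag)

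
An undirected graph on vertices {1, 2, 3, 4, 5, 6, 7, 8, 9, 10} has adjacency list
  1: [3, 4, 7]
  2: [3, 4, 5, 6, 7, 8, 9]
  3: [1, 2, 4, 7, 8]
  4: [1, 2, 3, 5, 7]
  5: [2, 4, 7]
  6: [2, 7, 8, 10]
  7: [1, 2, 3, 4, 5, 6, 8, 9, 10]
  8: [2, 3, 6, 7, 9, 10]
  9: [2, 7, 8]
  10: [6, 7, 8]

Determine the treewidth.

3

A width-3 tree decomposition is:
Bags: B1 = {2, 6, 7, 8}  B2 = {2, 3, 7, 8}  B3 = {2, 3, 4, 7}  B4 = {2, 4, 5, 7}  B5 = {6, 7, 8, 10}  B6 = {1, 3, 4, 7}  B7 = {2, 7, 8, 9}
Tree: B1–B2, B2–B3, B3–B4, B1–B5, B3–B6, B1–B7
Every bag has size at most 4, so the width is 4 − 1 = 3 and tw(G) ≤ 3. Conversely, {1, 3, 4, 7} is a clique of size 4, and the vertices of any clique must share a bag in every tree decomposition; so some bag has ≥ 4 vertices and tw(G) ≥ 3. Combining the bounds, tw(G) = 3.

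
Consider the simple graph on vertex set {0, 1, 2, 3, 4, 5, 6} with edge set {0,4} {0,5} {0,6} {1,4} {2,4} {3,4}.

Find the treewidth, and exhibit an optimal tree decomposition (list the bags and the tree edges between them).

Treewidth 1.
Bags: B1 = {3, 4}  B2 = {1, 4}  B3 = {0, 4}  B4 = {2, 4}  B5 = {0, 5}  B6 = {0, 6}
Tree: B1–B2, B2–B3, B2–B4, B3–B5, B3–B6

Each bag holds 2 vertices, so the decomposition has width 1, which upper-bounds the treewidth. Any graph with an edge has treewidth ≥ 1, and G has the edge 3–4. The upper and lower bounds meet at 1, so that is the treewidth.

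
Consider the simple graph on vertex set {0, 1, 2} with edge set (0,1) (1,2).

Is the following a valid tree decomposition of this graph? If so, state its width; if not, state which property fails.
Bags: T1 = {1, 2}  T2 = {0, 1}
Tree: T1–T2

Yes; width 1.

Every vertex of G appears in some bag (union = {0, 1, 2}); every edge is covered by a bag; and for each vertex v the set of bags containing v is connected in the bag tree. The decomposition is therefore valid. The largest bag has 2 vertices, so the width is 1.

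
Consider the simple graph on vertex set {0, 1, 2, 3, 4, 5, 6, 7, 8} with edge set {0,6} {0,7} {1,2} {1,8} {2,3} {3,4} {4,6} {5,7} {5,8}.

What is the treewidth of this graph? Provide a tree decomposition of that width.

Every bag has size at most 3, so the width is 3 − 1 = 2 and tw(G) ≤ 2. For the lower bound, G contains the cycle 4–3–2–1–8–5–7–0–6–4, so G is not a forest; only forests have treewidth ≤ 1, hence tw(G) ≥ 2. Therefore the treewidth is 2.

Treewidth 2.
One such decomposition:
Bags: B1 = {2, 3, 4}  B2 = {1, 2, 4}  B3 = {1, 4, 8}  B4 = {4, 5, 8}  B5 = {4, 5, 7}  B6 = {0, 4, 7}  B7 = {0, 4, 6}
Tree: B1–B2, B2–B3, B3–B4, B4–B5, B5–B6, B6–B7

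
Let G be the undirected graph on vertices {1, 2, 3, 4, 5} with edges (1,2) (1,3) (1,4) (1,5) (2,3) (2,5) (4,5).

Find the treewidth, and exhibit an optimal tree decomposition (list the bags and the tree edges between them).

Each bag holds 3 vertices, so the decomposition has width 2, which upper-bounds the treewidth. Conversely, {1, 2, 3} is a clique of size 3, and the vertices of any clique must share a bag in every tree decomposition; so some bag has ≥ 3 vertices and tw(G) ≥ 2. Combining the bounds, tw(G) = 2.

Treewidth 2.
One such decomposition:
Bags: B1 = {1, 2, 3}  B2 = {1, 2, 5}  B3 = {1, 4, 5}
Tree: B1–B2, B2–B3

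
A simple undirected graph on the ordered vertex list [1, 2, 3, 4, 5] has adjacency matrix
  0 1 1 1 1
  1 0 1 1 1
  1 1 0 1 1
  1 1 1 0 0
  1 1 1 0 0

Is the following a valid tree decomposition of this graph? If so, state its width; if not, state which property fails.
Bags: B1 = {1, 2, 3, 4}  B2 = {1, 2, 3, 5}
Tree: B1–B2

Checking the three conditions: (i) the bags cover all of {1, 2, 3, 4, 5}; (ii) for each edge, some bag contains both endpoints; (iii) the bags containing any fixed vertex form a subtree. All hold, so the decomposition is valid with width 4 − 1 = 3.

Yes; width 3.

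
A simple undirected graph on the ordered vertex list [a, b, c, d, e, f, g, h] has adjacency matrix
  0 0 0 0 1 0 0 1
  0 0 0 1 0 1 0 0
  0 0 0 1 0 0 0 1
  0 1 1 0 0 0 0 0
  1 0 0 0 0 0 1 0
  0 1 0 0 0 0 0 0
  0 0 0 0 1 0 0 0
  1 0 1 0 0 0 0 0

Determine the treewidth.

A width-1 tree decomposition is:
Bags: B1 = {b, f}  B2 = {b, d}  B3 = {c, d}  B4 = {c, h}  B5 = {a, h}  B6 = {a, e}  B7 = {e, g}
Tree: B1–B2, B2–B3, B3–B4, B4–B5, B5–B6, B6–B7
Every bag has size at most 2, so the width is 2 − 1 = 1 and tw(G) ≤ 1. Any graph with an edge has treewidth ≥ 1, and G has the edge f–b. The upper and lower bounds meet at 1, so that is the treewidth.

1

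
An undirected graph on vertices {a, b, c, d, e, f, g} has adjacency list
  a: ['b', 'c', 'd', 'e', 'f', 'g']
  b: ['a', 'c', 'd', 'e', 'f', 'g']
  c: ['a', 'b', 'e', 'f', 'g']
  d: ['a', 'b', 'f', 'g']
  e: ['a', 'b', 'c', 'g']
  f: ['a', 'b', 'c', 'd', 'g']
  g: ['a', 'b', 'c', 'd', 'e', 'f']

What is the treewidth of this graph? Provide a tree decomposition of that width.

Treewidth 4.
One optimal decomposition is:
Bags: B1 = {a, b, c, f, g}  B2 = {a, b, c, e, g}  B3 = {a, b, d, f, g}
Tree: B1–B2, B1–B3

Every bag has size at most 5, so the width is 5 − 1 = 4 and tw(G) ≤ 4. For the lower bound, the 5 vertices {a, b, d, f, g} are pairwise adjacent, and any tree decomposition puts a clique entirely inside one bag — forcing width ≥ 4. Combining the bounds, tw(G) = 4.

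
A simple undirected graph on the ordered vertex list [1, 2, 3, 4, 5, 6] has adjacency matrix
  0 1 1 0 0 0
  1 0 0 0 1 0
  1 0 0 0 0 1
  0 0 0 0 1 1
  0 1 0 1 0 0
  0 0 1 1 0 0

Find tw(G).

A width-2 tree decomposition is:
Bags: B1 = {4, 5, 6}  B2 = {2, 5, 6}  B3 = {1, 2, 6}  B4 = {1, 3, 6}
Tree: B1–B2, B2–B3, B3–B4
Each bag holds 3 vertices, so the decomposition has width 2, which upper-bounds the treewidth. For the lower bound, G contains the cycle 6–4–5–2–1–3–6, so G is not a forest; only forests have treewidth ≤ 1, hence tw(G) ≥ 2. Therefore the treewidth is 2.

2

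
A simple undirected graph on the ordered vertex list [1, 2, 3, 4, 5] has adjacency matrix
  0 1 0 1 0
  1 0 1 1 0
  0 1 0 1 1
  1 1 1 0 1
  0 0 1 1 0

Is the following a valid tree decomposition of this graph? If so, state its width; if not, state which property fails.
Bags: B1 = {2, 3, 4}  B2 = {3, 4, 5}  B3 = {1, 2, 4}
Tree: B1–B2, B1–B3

Yes; width 2.

Vertex coverage: the bags together contain {1, 2, 3, 4, 5}, the full vertex set. Edge coverage: each edge of G has both endpoints in at least one bag. Running intersection: for every vertex, the bags containing it form a connected subtree. All three properties hold, so this is a valid tree decomposition of width max|bag| − 1 = 2, and hence tw(G) ≤ 2.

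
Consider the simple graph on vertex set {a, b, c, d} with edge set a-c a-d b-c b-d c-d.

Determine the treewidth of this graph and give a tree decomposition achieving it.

Treewidth 2.
Bags: B1 = {a, c, d}  B2 = {b, c, d}
Tree: B1–B2

The largest bag has 3 vertices, giving width 2; this decomposition certifies tw(G) ≤ 2. Conversely, {a, c, d} is a clique of size 3, and the vertices of any clique must share a bag in every tree decomposition; so some bag has ≥ 3 vertices and tw(G) ≥ 2. The upper and lower bounds meet at 2, so that is the treewidth.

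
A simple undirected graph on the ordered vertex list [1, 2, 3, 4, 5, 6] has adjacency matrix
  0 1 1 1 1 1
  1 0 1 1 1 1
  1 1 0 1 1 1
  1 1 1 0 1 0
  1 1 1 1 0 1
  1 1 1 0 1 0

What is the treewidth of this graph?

A width-4 tree decomposition is:
Bags: B1 = {1, 2, 3, 5, 6}  B2 = {1, 2, 3, 4, 5}
Tree: B1–B2
Every bag has size at most 5, so the width is 5 − 1 = 4 and tw(G) ≤ 4. Conversely, {1, 2, 3, 4, 5} is a clique of size 5, and the vertices of any clique must share a bag in every tree decomposition; so some bag has ≥ 5 vertices and tw(G) ≥ 4. Combining the bounds, tw(G) = 4.

4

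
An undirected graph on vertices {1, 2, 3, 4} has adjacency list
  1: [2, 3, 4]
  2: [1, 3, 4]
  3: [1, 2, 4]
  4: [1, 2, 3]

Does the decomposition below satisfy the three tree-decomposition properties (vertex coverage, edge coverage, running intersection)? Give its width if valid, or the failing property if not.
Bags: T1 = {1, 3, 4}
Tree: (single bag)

A tree decomposition must satisfy three properties: every vertex lies in some bag; for every edge, both endpoints lie together in some bag; and for every vertex, the bags containing it form a connected subtree. Here vertex 2 appears in no bag, so the decomposition is invalid.

No — vertex 2 appears in no bag.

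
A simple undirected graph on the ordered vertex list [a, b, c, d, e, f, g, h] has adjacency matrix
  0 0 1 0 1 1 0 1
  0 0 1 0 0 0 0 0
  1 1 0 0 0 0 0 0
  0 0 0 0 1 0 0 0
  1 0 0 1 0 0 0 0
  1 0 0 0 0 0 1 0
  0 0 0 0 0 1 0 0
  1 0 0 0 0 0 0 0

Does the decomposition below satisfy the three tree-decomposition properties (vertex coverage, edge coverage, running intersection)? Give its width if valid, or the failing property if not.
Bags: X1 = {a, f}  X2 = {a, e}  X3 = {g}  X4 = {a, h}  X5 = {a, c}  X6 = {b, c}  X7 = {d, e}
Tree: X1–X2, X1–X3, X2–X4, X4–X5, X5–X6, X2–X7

No — edge (f,g) lies in no bag.

A tree decomposition must satisfy three properties: every vertex lies in some bag; for every edge, both endpoints lie together in some bag; and for every vertex, the bags containing it form a connected subtree. Here edge (f,g) lies in no bag, so the decomposition is invalid.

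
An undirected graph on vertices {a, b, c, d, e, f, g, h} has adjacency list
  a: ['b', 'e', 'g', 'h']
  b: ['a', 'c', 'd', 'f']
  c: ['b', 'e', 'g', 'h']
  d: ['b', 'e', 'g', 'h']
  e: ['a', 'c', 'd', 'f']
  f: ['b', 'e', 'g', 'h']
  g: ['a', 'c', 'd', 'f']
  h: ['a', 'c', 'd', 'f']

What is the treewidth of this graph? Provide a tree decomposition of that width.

Treewidth 4.
One such decomposition:
Bags: B1 = {a, b, e, g, h}  B2 = {b, e, f, g, h}  B3 = {b, c, e, g, h}  B4 = {b, d, e, g, h}
Tree: B1–B2, B2–B3, B3–B4

Each bag holds 5 vertices, so the decomposition has width 4, which upper-bounds the treewidth. For the lower bound: the 5 vertex sets {a,h}, {b,f}, {c,g}, {e}, {d} are disjoint, each induces a connected subgraph, and every pair is joined by at least one edge of G. Contracting each set to a single vertex therefore yields K_{5} as a minor, and since treewidth is minor-monotone, tw(G) ≥ tw(K_{5}) = 4. Therefore the treewidth is 4.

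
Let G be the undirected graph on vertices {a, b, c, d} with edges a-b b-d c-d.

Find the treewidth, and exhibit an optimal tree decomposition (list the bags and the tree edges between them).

Each bag holds 2 vertices, so the decomposition has width 1, which upper-bounds the treewidth. Any graph with an edge has treewidth ≥ 1, and G has the edge b–a. Hence tw(G) = 1 exactly.

Treewidth 1.
One optimal decomposition is:
Bags: B1 = {a, b}  B2 = {b, d}  B3 = {c, d}
Tree: B1–B2, B2–B3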